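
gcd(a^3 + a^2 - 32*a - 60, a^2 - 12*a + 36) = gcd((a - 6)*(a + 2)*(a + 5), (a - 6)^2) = a - 6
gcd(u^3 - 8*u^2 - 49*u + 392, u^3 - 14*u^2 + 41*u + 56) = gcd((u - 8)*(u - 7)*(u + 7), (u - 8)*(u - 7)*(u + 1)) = u^2 - 15*u + 56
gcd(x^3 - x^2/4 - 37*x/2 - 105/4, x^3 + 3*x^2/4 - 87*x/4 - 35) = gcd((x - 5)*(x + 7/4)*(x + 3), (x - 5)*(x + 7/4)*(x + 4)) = x^2 - 13*x/4 - 35/4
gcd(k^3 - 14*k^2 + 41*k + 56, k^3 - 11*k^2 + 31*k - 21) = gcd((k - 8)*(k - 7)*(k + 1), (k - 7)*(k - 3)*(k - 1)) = k - 7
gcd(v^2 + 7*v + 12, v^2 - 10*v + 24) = 1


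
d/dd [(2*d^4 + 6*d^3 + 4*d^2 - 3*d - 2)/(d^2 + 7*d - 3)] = (4*d^5 + 48*d^4 + 60*d^3 - 23*d^2 - 20*d + 23)/(d^4 + 14*d^3 + 43*d^2 - 42*d + 9)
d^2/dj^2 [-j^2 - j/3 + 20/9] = -2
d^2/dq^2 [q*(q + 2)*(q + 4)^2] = 12*q^2 + 60*q + 64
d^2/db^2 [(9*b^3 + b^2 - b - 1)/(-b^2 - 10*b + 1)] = 4*(-449*b^3 + 135*b^2 + 3*b + 55)/(b^6 + 30*b^5 + 297*b^4 + 940*b^3 - 297*b^2 + 30*b - 1)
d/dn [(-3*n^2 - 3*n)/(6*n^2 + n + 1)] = 3*(5*n^2 - 2*n - 1)/(36*n^4 + 12*n^3 + 13*n^2 + 2*n + 1)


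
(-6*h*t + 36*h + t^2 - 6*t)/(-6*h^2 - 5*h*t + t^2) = (t - 6)/(h + t)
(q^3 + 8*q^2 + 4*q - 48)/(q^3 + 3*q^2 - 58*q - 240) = (q^2 + 2*q - 8)/(q^2 - 3*q - 40)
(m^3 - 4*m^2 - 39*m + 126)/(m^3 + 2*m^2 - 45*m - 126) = (m - 3)/(m + 3)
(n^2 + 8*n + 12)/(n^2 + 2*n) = (n + 6)/n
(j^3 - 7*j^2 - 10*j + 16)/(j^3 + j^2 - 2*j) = (j - 8)/j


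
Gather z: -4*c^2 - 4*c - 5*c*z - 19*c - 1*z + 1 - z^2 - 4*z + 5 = -4*c^2 - 23*c - z^2 + z*(-5*c - 5) + 6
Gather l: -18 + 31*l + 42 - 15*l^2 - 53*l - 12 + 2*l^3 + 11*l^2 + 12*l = 2*l^3 - 4*l^2 - 10*l + 12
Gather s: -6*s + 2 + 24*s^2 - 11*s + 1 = 24*s^2 - 17*s + 3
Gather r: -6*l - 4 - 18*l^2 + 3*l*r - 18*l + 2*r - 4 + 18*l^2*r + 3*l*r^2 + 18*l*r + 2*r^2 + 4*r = -18*l^2 - 24*l + r^2*(3*l + 2) + r*(18*l^2 + 21*l + 6) - 8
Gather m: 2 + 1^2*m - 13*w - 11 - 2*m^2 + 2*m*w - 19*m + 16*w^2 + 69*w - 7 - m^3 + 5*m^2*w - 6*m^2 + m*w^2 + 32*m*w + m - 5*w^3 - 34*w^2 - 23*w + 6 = -m^3 + m^2*(5*w - 8) + m*(w^2 + 34*w - 17) - 5*w^3 - 18*w^2 + 33*w - 10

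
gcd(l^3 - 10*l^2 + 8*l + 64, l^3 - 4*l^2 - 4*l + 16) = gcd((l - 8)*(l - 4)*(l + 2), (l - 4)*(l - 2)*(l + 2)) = l^2 - 2*l - 8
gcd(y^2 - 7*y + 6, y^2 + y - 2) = y - 1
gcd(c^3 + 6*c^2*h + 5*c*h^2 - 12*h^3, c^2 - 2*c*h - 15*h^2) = c + 3*h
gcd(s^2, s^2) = s^2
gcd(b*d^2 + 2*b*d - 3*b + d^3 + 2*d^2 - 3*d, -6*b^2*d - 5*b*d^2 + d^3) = b + d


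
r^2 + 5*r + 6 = (r + 2)*(r + 3)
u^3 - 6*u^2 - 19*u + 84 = (u - 7)*(u - 3)*(u + 4)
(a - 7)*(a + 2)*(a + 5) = a^3 - 39*a - 70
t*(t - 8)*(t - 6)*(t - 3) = t^4 - 17*t^3 + 90*t^2 - 144*t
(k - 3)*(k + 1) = k^2 - 2*k - 3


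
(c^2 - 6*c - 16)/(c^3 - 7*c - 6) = (c - 8)/(c^2 - 2*c - 3)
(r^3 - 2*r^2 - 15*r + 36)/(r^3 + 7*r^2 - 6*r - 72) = (r - 3)/(r + 6)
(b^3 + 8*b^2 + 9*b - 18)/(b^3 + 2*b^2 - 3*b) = (b + 6)/b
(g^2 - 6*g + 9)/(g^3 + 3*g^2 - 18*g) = (g - 3)/(g*(g + 6))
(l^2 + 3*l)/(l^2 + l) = (l + 3)/(l + 1)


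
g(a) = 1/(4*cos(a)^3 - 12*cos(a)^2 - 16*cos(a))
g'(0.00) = 0.00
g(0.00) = -0.04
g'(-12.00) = -0.04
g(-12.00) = -0.05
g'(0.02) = -0.00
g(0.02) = -0.04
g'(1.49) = -9.52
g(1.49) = -0.73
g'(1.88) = -0.54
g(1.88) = 0.27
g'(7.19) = -0.11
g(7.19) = -0.07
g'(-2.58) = -1.08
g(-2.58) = 0.40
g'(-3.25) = 156.98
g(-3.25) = 8.58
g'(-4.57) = -3.00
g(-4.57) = 0.50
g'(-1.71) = 3.15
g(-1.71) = 0.51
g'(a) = (12*sin(a)*cos(a)^2 - 24*sin(a)*cos(a) - 16*sin(a))/(4*cos(a)^3 - 12*cos(a)^2 - 16*cos(a))^2 = (3*sin(a) - 4*sin(a)/cos(a)^2 - 6*tan(a))/(4*(sin(a)^2 + 3*cos(a) + 3)^2)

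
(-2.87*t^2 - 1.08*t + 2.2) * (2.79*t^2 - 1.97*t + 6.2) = -8.0073*t^4 + 2.6407*t^3 - 9.5284*t^2 - 11.03*t + 13.64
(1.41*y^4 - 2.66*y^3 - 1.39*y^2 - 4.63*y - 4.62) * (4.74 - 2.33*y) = -3.2853*y^5 + 12.8812*y^4 - 9.3697*y^3 + 4.1993*y^2 - 11.1816*y - 21.8988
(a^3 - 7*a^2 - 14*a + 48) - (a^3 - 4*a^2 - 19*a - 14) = -3*a^2 + 5*a + 62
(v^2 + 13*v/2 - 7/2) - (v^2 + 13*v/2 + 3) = -13/2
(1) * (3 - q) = 3 - q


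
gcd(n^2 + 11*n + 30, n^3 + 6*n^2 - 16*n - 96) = n + 6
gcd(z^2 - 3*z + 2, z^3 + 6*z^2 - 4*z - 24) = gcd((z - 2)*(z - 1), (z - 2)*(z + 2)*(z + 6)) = z - 2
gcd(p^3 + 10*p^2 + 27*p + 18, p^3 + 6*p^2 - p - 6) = p^2 + 7*p + 6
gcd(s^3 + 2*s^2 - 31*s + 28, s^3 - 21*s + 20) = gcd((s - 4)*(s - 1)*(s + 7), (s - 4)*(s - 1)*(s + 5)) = s^2 - 5*s + 4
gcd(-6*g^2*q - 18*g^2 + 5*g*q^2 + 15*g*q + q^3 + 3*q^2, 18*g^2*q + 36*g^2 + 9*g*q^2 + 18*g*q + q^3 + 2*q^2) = 6*g + q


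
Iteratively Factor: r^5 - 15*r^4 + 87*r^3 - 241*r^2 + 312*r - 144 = (r - 4)*(r^4 - 11*r^3 + 43*r^2 - 69*r + 36) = (r - 4)^2*(r^3 - 7*r^2 + 15*r - 9) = (r - 4)^2*(r - 3)*(r^2 - 4*r + 3) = (r - 4)^2*(r - 3)^2*(r - 1)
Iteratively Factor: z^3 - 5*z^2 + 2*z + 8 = (z - 2)*(z^2 - 3*z - 4) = (z - 4)*(z - 2)*(z + 1)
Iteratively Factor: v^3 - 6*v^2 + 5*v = (v - 5)*(v^2 - v) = v*(v - 5)*(v - 1)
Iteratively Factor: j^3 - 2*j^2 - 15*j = (j)*(j^2 - 2*j - 15) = j*(j - 5)*(j + 3)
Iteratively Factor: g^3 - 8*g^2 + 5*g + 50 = (g - 5)*(g^2 - 3*g - 10) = (g - 5)*(g + 2)*(g - 5)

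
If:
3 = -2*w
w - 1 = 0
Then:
No Solution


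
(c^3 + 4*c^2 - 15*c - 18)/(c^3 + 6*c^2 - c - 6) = (c - 3)/(c - 1)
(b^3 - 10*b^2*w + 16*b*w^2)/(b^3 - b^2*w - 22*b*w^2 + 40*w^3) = b*(-b + 8*w)/(-b^2 - b*w + 20*w^2)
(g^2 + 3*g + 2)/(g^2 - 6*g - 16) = (g + 1)/(g - 8)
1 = 1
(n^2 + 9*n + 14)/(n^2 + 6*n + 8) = (n + 7)/(n + 4)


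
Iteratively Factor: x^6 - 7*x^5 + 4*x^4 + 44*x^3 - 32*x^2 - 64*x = (x)*(x^5 - 7*x^4 + 4*x^3 + 44*x^2 - 32*x - 64) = x*(x - 4)*(x^4 - 3*x^3 - 8*x^2 + 12*x + 16) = x*(x - 4)*(x + 1)*(x^3 - 4*x^2 - 4*x + 16) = x*(x - 4)^2*(x + 1)*(x^2 - 4) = x*(x - 4)^2*(x - 2)*(x + 1)*(x + 2)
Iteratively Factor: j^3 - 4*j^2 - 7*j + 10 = (j + 2)*(j^2 - 6*j + 5) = (j - 1)*(j + 2)*(j - 5)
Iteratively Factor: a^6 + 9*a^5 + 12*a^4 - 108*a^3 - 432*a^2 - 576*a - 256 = (a - 4)*(a^5 + 13*a^4 + 64*a^3 + 148*a^2 + 160*a + 64) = (a - 4)*(a + 4)*(a^4 + 9*a^3 + 28*a^2 + 36*a + 16) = (a - 4)*(a + 2)*(a + 4)*(a^3 + 7*a^2 + 14*a + 8) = (a - 4)*(a + 2)^2*(a + 4)*(a^2 + 5*a + 4) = (a - 4)*(a + 1)*(a + 2)^2*(a + 4)*(a + 4)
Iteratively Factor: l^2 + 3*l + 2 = (l + 1)*(l + 2)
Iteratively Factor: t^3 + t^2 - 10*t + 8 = (t - 2)*(t^2 + 3*t - 4) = (t - 2)*(t + 4)*(t - 1)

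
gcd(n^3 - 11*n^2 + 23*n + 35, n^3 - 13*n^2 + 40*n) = n - 5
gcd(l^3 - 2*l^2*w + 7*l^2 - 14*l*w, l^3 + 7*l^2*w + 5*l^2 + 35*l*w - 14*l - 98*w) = l + 7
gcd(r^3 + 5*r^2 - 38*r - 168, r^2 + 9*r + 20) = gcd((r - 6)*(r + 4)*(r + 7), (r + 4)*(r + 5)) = r + 4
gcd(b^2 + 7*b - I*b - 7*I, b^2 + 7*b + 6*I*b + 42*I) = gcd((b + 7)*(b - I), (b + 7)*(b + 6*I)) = b + 7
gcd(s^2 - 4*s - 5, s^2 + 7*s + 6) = s + 1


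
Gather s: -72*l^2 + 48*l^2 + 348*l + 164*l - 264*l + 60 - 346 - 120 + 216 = -24*l^2 + 248*l - 190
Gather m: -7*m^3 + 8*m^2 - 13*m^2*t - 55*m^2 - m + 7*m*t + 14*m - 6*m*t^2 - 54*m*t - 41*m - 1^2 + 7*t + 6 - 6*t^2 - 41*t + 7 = -7*m^3 + m^2*(-13*t - 47) + m*(-6*t^2 - 47*t - 28) - 6*t^2 - 34*t + 12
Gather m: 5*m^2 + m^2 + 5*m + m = 6*m^2 + 6*m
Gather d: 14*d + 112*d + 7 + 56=126*d + 63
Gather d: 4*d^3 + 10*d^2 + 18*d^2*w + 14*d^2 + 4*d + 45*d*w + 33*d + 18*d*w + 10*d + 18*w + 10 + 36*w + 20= 4*d^3 + d^2*(18*w + 24) + d*(63*w + 47) + 54*w + 30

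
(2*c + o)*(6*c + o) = 12*c^2 + 8*c*o + o^2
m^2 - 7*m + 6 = (m - 6)*(m - 1)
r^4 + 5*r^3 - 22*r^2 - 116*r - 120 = (r - 5)*(r + 2)^2*(r + 6)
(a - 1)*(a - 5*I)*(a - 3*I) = a^3 - a^2 - 8*I*a^2 - 15*a + 8*I*a + 15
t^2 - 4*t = t*(t - 4)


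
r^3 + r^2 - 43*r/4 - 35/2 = (r - 7/2)*(r + 2)*(r + 5/2)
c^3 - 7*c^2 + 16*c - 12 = (c - 3)*(c - 2)^2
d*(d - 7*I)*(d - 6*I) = d^3 - 13*I*d^2 - 42*d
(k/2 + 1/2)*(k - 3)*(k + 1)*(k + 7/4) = k^4/2 + 3*k^3/8 - 27*k^2/8 - 47*k/8 - 21/8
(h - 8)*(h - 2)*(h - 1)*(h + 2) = h^4 - 9*h^3 + 4*h^2 + 36*h - 32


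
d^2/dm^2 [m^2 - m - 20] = 2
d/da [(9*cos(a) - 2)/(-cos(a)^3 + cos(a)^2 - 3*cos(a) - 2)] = (-18*cos(a)^3 + 15*cos(a)^2 - 4*cos(a) + 24)*sin(a)/(cos(a)^3 - cos(a)^2 + 3*cos(a) + 2)^2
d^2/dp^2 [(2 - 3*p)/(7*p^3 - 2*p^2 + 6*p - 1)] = 2*(-441*p^5 + 714*p^4 - 110*p^3 + 150*p^2 - 12*p + 50)/(343*p^9 - 294*p^8 + 966*p^7 - 659*p^6 + 912*p^5 - 480*p^4 + 309*p^3 - 114*p^2 + 18*p - 1)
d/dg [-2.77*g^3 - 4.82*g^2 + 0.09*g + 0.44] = -8.31*g^2 - 9.64*g + 0.09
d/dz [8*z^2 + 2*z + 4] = 16*z + 2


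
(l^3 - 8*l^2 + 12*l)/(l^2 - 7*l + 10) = l*(l - 6)/(l - 5)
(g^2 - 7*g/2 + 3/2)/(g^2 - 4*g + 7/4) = 2*(g - 3)/(2*g - 7)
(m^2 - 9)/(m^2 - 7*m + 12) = (m + 3)/(m - 4)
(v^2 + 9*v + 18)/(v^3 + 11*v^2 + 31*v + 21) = (v + 6)/(v^2 + 8*v + 7)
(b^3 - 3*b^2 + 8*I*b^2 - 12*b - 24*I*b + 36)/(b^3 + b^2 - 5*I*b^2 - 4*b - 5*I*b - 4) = (b^3 + b^2*(-3 + 8*I) - 12*b*(1 + 2*I) + 36)/(b^3 + b^2*(1 - 5*I) - b*(4 + 5*I) - 4)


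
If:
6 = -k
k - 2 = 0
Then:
No Solution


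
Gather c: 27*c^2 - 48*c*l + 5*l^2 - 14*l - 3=27*c^2 - 48*c*l + 5*l^2 - 14*l - 3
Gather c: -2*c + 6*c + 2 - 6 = 4*c - 4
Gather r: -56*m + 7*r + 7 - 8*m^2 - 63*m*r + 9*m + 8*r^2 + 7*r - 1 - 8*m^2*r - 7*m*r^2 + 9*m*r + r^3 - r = -8*m^2 - 47*m + r^3 + r^2*(8 - 7*m) + r*(-8*m^2 - 54*m + 13) + 6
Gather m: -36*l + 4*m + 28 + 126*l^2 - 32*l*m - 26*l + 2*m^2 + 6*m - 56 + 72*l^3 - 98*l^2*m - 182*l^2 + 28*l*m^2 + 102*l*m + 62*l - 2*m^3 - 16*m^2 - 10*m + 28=72*l^3 - 56*l^2 - 2*m^3 + m^2*(28*l - 14) + m*(-98*l^2 + 70*l)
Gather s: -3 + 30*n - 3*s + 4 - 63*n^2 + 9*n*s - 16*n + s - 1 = -63*n^2 + 14*n + s*(9*n - 2)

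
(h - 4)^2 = h^2 - 8*h + 16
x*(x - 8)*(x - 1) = x^3 - 9*x^2 + 8*x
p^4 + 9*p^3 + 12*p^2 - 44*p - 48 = (p - 2)*(p + 1)*(p + 4)*(p + 6)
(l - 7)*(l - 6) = l^2 - 13*l + 42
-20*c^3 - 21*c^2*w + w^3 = (-5*c + w)*(c + w)*(4*c + w)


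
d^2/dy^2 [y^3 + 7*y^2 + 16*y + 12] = 6*y + 14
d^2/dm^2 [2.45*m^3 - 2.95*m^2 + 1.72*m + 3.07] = 14.7*m - 5.9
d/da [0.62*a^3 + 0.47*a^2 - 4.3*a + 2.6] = 1.86*a^2 + 0.94*a - 4.3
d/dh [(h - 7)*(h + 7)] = 2*h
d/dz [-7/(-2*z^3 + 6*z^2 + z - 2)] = 7*(-6*z^2 + 12*z + 1)/(2*z^3 - 6*z^2 - z + 2)^2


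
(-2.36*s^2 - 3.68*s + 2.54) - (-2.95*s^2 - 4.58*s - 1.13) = 0.59*s^2 + 0.9*s + 3.67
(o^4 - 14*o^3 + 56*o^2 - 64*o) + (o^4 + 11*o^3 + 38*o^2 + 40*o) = 2*o^4 - 3*o^3 + 94*o^2 - 24*o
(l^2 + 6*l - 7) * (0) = 0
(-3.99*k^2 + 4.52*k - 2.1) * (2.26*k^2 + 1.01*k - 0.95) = -9.0174*k^4 + 6.1853*k^3 + 3.6097*k^2 - 6.415*k + 1.995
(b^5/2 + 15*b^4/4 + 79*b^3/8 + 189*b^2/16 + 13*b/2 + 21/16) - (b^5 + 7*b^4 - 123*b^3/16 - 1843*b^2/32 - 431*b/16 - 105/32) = -b^5/2 - 13*b^4/4 + 281*b^3/16 + 2221*b^2/32 + 535*b/16 + 147/32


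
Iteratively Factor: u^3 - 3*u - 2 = (u + 1)*(u^2 - u - 2) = (u - 2)*(u + 1)*(u + 1)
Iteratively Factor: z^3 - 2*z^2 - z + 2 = (z - 2)*(z^2 - 1) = (z - 2)*(z + 1)*(z - 1)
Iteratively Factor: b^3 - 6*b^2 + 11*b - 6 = (b - 2)*(b^2 - 4*b + 3) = (b - 2)*(b - 1)*(b - 3)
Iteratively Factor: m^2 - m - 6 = (m - 3)*(m + 2)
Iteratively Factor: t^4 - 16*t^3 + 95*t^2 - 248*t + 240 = (t - 4)*(t^3 - 12*t^2 + 47*t - 60) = (t - 4)*(t - 3)*(t^2 - 9*t + 20) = (t - 4)^2*(t - 3)*(t - 5)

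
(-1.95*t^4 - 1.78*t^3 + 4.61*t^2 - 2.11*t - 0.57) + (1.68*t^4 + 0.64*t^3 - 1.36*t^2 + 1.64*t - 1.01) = -0.27*t^4 - 1.14*t^3 + 3.25*t^2 - 0.47*t - 1.58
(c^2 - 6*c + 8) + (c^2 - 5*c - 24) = 2*c^2 - 11*c - 16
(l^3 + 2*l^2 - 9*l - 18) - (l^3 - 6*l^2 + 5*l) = 8*l^2 - 14*l - 18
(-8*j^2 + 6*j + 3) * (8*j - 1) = -64*j^3 + 56*j^2 + 18*j - 3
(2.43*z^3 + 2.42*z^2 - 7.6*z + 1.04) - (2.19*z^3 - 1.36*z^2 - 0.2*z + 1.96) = 0.24*z^3 + 3.78*z^2 - 7.4*z - 0.92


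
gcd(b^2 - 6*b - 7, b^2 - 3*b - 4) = b + 1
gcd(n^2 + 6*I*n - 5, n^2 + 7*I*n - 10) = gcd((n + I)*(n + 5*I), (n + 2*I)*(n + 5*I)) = n + 5*I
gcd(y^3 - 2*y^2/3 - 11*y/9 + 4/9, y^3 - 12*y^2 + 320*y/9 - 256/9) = y - 4/3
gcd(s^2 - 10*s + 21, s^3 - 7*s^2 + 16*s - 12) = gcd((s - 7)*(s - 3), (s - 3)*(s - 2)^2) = s - 3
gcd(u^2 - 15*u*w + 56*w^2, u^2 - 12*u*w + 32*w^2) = u - 8*w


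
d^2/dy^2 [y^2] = 2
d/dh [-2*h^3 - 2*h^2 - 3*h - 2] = -6*h^2 - 4*h - 3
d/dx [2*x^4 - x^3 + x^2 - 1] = x*(8*x^2 - 3*x + 2)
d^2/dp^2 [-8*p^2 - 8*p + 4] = -16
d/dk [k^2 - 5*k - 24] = 2*k - 5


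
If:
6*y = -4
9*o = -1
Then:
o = -1/9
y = -2/3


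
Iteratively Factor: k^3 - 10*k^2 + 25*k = (k)*(k^2 - 10*k + 25) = k*(k - 5)*(k - 5)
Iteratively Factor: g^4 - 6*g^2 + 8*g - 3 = (g - 1)*(g^3 + g^2 - 5*g + 3) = (g - 1)^2*(g^2 + 2*g - 3) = (g - 1)^2*(g + 3)*(g - 1)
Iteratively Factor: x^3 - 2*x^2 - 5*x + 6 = (x - 3)*(x^2 + x - 2) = (x - 3)*(x + 2)*(x - 1)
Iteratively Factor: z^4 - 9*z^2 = (z + 3)*(z^3 - 3*z^2) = (z - 3)*(z + 3)*(z^2) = z*(z - 3)*(z + 3)*(z)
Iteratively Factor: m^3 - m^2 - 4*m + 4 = (m + 2)*(m^2 - 3*m + 2) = (m - 1)*(m + 2)*(m - 2)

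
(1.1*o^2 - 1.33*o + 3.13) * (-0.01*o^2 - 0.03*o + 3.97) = -0.011*o^4 - 0.0197*o^3 + 4.3756*o^2 - 5.374*o + 12.4261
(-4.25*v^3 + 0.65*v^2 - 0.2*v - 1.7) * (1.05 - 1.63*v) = 6.9275*v^4 - 5.522*v^3 + 1.0085*v^2 + 2.561*v - 1.785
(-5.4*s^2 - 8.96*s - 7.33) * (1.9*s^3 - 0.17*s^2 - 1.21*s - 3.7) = -10.26*s^5 - 16.106*s^4 - 5.8698*s^3 + 32.0677*s^2 + 42.0213*s + 27.121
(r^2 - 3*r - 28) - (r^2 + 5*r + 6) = -8*r - 34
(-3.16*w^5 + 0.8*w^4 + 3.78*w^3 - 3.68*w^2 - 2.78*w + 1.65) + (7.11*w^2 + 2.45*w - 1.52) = -3.16*w^5 + 0.8*w^4 + 3.78*w^3 + 3.43*w^2 - 0.33*w + 0.13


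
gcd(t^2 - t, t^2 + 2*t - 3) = t - 1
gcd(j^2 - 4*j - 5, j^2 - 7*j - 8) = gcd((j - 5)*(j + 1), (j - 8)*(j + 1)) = j + 1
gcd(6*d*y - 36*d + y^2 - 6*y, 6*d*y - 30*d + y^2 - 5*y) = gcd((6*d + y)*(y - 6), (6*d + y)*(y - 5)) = 6*d + y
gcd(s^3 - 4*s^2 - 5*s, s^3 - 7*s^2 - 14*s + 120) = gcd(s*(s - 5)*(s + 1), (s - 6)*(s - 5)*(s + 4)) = s - 5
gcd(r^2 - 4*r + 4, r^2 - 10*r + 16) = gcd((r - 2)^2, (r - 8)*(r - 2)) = r - 2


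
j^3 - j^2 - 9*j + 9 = (j - 3)*(j - 1)*(j + 3)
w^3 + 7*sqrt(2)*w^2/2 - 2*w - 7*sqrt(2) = (w - sqrt(2))*(w + sqrt(2))*(w + 7*sqrt(2)/2)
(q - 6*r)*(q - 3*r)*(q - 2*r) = q^3 - 11*q^2*r + 36*q*r^2 - 36*r^3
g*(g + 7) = g^2 + 7*g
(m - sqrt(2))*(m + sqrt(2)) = m^2 - 2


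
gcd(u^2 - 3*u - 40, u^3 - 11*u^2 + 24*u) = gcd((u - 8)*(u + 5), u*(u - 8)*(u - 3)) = u - 8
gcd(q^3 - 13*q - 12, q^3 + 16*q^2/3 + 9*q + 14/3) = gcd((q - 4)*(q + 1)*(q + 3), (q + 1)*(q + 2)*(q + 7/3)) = q + 1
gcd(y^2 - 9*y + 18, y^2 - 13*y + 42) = y - 6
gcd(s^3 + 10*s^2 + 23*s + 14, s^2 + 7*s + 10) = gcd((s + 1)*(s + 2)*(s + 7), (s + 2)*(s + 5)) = s + 2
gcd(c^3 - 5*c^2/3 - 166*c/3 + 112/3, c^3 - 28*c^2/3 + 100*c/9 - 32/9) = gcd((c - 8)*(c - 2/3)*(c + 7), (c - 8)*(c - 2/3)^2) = c^2 - 26*c/3 + 16/3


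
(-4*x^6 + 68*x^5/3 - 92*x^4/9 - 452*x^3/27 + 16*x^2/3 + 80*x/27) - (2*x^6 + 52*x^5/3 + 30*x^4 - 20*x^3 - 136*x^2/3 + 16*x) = -6*x^6 + 16*x^5/3 - 362*x^4/9 + 88*x^3/27 + 152*x^2/3 - 352*x/27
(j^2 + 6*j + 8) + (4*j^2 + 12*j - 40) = 5*j^2 + 18*j - 32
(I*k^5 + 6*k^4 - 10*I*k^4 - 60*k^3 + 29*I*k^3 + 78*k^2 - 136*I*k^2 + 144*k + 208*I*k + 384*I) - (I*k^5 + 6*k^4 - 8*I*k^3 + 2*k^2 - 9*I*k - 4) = -10*I*k^4 - 60*k^3 + 37*I*k^3 + 76*k^2 - 136*I*k^2 + 144*k + 217*I*k + 4 + 384*I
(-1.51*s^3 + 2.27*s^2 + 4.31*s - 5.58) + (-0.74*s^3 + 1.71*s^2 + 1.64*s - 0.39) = -2.25*s^3 + 3.98*s^2 + 5.95*s - 5.97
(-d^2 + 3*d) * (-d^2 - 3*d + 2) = d^4 - 11*d^2 + 6*d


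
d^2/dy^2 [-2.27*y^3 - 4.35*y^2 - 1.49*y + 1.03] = -13.62*y - 8.7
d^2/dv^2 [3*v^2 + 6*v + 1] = 6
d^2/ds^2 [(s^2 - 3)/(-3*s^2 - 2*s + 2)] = 2*(6*s^3 + 63*s^2 + 54*s + 26)/(27*s^6 + 54*s^5 - 18*s^4 - 64*s^3 + 12*s^2 + 24*s - 8)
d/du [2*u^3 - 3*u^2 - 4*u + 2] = 6*u^2 - 6*u - 4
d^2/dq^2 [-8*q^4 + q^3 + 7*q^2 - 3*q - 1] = -96*q^2 + 6*q + 14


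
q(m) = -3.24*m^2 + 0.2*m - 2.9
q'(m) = 0.2 - 6.48*m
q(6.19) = -125.81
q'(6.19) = -39.91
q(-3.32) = -39.28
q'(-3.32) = 21.71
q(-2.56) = -24.65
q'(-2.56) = 16.79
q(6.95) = -158.01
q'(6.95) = -44.84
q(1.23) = -7.56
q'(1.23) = -7.77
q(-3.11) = -34.86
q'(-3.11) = 20.35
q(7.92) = -204.55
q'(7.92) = -51.12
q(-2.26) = -19.90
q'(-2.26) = 14.84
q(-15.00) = -734.90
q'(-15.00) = 97.40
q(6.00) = -118.34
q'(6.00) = -38.68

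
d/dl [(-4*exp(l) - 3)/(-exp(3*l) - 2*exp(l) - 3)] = (-(4*exp(l) + 3)*(3*exp(2*l) + 2) + 4*exp(3*l) + 8*exp(l) + 12)*exp(l)/(exp(3*l) + 2*exp(l) + 3)^2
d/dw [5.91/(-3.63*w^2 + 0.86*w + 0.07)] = (42.9066*w - 5.0826)/(-3.63*w^2 + 0.86*w + 0.07)^2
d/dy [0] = 0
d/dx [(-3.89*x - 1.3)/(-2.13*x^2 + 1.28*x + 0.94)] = (8.2857*x^2 - 4.9792*x - (3.89*x + 1.3)*(4.26*x - 1.28) - 3.6566)/(-2.13*x^2 + 1.28*x + 0.94)^2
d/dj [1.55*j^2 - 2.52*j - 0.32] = 3.1*j - 2.52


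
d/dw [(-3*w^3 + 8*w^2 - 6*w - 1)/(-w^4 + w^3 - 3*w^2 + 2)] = (-w*(4*w^2 - 3*w + 6)*(3*w^3 - 8*w^2 + 6*w + 1) + (9*w^2 - 16*w + 6)*(w^4 - w^3 + 3*w^2 - 2))/(w^4 - w^3 + 3*w^2 - 2)^2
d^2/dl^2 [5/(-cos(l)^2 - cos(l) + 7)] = 5*(4*sin(l)^4 - 31*sin(l)^2 + 13*cos(l)/4 + 3*cos(3*l)/4 + 11)/(-sin(l)^2 + cos(l) - 6)^3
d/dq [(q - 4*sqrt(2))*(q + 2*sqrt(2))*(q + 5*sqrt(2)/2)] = 3*q^2 + sqrt(2)*q - 26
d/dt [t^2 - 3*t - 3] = 2*t - 3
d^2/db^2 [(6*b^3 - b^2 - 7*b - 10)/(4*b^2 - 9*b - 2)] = 4*(193*b^3 - 90*b^2 + 492*b - 384)/(64*b^6 - 432*b^5 + 876*b^4 - 297*b^3 - 438*b^2 - 108*b - 8)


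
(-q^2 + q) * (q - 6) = -q^3 + 7*q^2 - 6*q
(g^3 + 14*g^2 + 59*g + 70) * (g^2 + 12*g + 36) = g^5 + 26*g^4 + 263*g^3 + 1282*g^2 + 2964*g + 2520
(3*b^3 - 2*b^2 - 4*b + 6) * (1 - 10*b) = -30*b^4 + 23*b^3 + 38*b^2 - 64*b + 6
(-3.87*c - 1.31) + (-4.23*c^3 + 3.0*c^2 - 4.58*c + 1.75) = -4.23*c^3 + 3.0*c^2 - 8.45*c + 0.44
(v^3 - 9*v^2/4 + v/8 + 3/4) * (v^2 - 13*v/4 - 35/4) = v^5 - 11*v^4/2 - 21*v^3/16 + 641*v^2/32 - 113*v/32 - 105/16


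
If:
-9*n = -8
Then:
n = 8/9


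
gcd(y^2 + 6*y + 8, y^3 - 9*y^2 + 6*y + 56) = y + 2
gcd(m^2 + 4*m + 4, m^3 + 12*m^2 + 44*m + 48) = m + 2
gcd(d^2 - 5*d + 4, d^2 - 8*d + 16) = d - 4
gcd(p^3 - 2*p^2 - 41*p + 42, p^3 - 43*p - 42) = p^2 - p - 42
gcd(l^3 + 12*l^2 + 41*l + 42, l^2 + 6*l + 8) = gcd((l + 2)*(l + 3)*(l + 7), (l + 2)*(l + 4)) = l + 2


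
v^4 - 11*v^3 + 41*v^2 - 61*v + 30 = (v - 5)*(v - 3)*(v - 2)*(v - 1)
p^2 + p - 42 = (p - 6)*(p + 7)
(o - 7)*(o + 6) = o^2 - o - 42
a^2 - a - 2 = (a - 2)*(a + 1)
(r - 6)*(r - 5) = r^2 - 11*r + 30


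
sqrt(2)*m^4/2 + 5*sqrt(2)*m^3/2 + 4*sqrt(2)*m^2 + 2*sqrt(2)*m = m*(m + 2)^2*(sqrt(2)*m/2 + sqrt(2)/2)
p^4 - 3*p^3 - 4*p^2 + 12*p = p*(p - 3)*(p - 2)*(p + 2)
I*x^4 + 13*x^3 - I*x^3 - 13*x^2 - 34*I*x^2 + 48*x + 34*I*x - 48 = (x - 8*I)*(x - 6*I)*(x + I)*(I*x - I)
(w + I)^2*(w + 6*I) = w^3 + 8*I*w^2 - 13*w - 6*I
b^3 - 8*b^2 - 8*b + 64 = (b - 8)*(b - 2*sqrt(2))*(b + 2*sqrt(2))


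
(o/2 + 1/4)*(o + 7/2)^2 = o^3/2 + 15*o^2/4 + 63*o/8 + 49/16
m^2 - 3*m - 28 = (m - 7)*(m + 4)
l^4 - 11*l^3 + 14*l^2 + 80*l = l*(l - 8)*(l - 5)*(l + 2)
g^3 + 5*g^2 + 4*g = g*(g + 1)*(g + 4)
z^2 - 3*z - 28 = (z - 7)*(z + 4)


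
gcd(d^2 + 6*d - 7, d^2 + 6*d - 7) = d^2 + 6*d - 7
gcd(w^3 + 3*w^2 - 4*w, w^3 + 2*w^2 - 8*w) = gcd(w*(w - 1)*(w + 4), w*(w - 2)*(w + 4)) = w^2 + 4*w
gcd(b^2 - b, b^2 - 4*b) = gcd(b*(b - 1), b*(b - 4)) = b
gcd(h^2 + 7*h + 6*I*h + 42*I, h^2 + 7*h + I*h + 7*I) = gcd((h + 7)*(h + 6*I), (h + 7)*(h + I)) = h + 7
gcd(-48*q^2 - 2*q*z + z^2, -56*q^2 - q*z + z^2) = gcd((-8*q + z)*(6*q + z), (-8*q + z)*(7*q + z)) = -8*q + z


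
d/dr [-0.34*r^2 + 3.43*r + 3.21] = 3.43 - 0.68*r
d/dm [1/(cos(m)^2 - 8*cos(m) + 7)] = 2*(cos(m) - 4)*sin(m)/(cos(m)^2 - 8*cos(m) + 7)^2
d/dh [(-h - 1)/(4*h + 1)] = 3/(4*h + 1)^2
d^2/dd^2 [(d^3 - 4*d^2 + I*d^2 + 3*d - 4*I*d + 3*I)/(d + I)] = 2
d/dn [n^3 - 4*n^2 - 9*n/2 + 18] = 3*n^2 - 8*n - 9/2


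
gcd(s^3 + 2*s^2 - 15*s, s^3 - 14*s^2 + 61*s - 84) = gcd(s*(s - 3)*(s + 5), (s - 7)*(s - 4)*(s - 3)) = s - 3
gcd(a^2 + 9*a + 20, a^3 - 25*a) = a + 5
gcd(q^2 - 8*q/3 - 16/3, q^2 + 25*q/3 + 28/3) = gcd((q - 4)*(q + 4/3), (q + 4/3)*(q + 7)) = q + 4/3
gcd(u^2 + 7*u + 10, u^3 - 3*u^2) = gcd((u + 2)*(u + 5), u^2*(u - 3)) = 1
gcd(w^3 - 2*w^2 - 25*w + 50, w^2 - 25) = w^2 - 25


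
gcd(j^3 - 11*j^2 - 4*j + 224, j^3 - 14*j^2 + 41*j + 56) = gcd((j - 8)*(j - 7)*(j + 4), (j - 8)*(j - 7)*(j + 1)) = j^2 - 15*j + 56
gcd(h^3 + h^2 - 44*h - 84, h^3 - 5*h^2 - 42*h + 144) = h + 6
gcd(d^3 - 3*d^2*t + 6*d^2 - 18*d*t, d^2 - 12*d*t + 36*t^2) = 1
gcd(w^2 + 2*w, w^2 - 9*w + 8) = 1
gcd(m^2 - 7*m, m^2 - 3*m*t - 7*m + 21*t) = m - 7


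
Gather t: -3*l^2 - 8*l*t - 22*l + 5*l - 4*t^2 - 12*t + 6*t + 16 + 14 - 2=-3*l^2 - 17*l - 4*t^2 + t*(-8*l - 6) + 28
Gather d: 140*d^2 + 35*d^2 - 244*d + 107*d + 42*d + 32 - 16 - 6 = 175*d^2 - 95*d + 10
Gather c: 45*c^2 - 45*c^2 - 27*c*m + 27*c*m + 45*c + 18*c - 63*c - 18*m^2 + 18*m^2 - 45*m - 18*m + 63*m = 0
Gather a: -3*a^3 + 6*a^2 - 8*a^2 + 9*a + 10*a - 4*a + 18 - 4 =-3*a^3 - 2*a^2 + 15*a + 14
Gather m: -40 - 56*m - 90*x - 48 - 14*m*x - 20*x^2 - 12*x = m*(-14*x - 56) - 20*x^2 - 102*x - 88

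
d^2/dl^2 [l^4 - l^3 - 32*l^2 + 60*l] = 12*l^2 - 6*l - 64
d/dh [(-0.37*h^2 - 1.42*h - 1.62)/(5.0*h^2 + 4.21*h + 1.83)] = (5.5423*h^2 + 14.8458*h + 4.2216)/(25.0*h^4 + 42.1*h^3 + 36.0241*h^2 + 15.4086*h + 3.3489)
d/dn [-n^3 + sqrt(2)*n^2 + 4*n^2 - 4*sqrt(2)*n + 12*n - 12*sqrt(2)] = -3*n^2 + 2*sqrt(2)*n + 8*n - 4*sqrt(2) + 12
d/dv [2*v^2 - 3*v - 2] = 4*v - 3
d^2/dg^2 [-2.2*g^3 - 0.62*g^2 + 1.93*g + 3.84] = -13.2*g - 1.24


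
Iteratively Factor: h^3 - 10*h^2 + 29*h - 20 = (h - 5)*(h^2 - 5*h + 4) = (h - 5)*(h - 4)*(h - 1)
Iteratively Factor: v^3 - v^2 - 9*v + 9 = (v - 1)*(v^2 - 9) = (v - 3)*(v - 1)*(v + 3)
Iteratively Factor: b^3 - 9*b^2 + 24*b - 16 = (b - 4)*(b^2 - 5*b + 4) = (b - 4)^2*(b - 1)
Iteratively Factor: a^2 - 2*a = (a)*(a - 2)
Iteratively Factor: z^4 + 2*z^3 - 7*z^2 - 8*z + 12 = (z + 2)*(z^3 - 7*z + 6) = (z + 2)*(z + 3)*(z^2 - 3*z + 2) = (z - 2)*(z + 2)*(z + 3)*(z - 1)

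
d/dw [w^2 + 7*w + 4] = 2*w + 7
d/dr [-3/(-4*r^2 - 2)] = -6*r/(2*r^2 + 1)^2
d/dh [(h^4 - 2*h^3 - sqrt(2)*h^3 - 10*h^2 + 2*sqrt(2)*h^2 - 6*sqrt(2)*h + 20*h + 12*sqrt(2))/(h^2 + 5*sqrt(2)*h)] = 2*(h^5 - h^4 + 7*sqrt(2)*h^4 - 10*sqrt(2)*h^3 - 10*h^3 - 22*sqrt(2)*h^2 - 12*sqrt(2)*h - 60)/(h^2*(h^2 + 10*sqrt(2)*h + 50))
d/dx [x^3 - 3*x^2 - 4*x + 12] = 3*x^2 - 6*x - 4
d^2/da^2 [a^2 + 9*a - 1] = 2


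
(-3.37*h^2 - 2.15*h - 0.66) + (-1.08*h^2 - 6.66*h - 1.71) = -4.45*h^2 - 8.81*h - 2.37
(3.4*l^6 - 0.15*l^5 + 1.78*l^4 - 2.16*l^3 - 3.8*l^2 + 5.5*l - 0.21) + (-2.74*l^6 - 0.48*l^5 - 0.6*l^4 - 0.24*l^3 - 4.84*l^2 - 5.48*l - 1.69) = 0.66*l^6 - 0.63*l^5 + 1.18*l^4 - 2.4*l^3 - 8.64*l^2 + 0.0199999999999996*l - 1.9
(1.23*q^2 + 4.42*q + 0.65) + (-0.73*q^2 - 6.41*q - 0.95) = 0.5*q^2 - 1.99*q - 0.3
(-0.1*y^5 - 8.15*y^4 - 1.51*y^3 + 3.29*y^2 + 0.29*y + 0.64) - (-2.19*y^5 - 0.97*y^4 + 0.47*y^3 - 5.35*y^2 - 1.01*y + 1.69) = 2.09*y^5 - 7.18*y^4 - 1.98*y^3 + 8.64*y^2 + 1.3*y - 1.05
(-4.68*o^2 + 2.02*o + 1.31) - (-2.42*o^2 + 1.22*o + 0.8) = -2.26*o^2 + 0.8*o + 0.51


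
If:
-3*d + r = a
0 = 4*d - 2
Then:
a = r - 3/2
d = 1/2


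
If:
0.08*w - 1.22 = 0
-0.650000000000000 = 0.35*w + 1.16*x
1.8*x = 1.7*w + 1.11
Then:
No Solution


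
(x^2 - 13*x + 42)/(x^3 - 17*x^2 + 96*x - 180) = (x - 7)/(x^2 - 11*x + 30)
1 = 1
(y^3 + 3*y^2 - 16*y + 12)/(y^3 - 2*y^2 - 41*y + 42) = (y - 2)/(y - 7)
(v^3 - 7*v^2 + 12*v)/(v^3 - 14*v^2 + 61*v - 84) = v/(v - 7)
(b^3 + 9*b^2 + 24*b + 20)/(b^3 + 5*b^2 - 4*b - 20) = (b + 2)/(b - 2)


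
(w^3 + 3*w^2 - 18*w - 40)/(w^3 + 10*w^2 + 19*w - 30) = (w^2 - 2*w - 8)/(w^2 + 5*w - 6)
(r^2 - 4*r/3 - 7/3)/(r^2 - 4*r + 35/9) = 3*(r + 1)/(3*r - 5)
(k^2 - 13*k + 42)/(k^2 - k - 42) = (k - 6)/(k + 6)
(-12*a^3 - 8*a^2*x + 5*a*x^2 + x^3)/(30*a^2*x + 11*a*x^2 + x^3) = (-2*a^2 - a*x + x^2)/(x*(5*a + x))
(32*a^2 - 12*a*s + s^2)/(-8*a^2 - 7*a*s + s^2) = (-4*a + s)/(a + s)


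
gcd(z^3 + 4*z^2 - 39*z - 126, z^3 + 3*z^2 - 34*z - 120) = z - 6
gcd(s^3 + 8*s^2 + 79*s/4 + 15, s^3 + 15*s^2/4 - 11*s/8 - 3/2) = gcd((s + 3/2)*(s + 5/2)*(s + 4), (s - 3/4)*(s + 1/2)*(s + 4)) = s + 4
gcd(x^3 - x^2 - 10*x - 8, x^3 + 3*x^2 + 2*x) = x^2 + 3*x + 2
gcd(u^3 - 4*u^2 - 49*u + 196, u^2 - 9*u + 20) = u - 4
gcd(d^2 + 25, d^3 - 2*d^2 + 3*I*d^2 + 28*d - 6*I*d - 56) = 1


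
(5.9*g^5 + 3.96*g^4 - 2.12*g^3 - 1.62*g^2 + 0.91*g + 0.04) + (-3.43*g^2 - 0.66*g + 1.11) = 5.9*g^5 + 3.96*g^4 - 2.12*g^3 - 5.05*g^2 + 0.25*g + 1.15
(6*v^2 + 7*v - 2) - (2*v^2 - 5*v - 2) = 4*v^2 + 12*v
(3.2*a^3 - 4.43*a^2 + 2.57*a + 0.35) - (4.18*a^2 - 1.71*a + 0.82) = 3.2*a^3 - 8.61*a^2 + 4.28*a - 0.47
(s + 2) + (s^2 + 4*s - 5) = s^2 + 5*s - 3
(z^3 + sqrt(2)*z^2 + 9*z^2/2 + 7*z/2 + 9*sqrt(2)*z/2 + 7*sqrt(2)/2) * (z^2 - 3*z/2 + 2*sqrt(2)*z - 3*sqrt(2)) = z^5 + 3*z^4 + 3*sqrt(2)*z^4 + 3*z^3/4 + 9*sqrt(2)*z^3 - 39*sqrt(2)*z^2/4 + 27*z^2/4 - 63*sqrt(2)*z/4 - 13*z - 21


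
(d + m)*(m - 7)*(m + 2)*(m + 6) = d*m^3 + d*m^2 - 44*d*m - 84*d + m^4 + m^3 - 44*m^2 - 84*m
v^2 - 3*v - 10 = (v - 5)*(v + 2)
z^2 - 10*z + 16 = (z - 8)*(z - 2)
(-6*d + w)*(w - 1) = -6*d*w + 6*d + w^2 - w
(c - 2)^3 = c^3 - 6*c^2 + 12*c - 8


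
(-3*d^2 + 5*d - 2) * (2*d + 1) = -6*d^3 + 7*d^2 + d - 2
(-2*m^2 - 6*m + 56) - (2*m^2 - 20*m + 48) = -4*m^2 + 14*m + 8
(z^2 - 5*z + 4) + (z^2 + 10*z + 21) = 2*z^2 + 5*z + 25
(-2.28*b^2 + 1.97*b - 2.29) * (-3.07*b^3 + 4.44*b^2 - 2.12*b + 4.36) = 6.9996*b^5 - 16.1711*b^4 + 20.6107*b^3 - 24.2848*b^2 + 13.444*b - 9.9844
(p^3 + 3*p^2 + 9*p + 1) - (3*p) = p^3 + 3*p^2 + 6*p + 1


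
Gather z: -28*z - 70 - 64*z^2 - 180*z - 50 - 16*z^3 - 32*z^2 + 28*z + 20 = -16*z^3 - 96*z^2 - 180*z - 100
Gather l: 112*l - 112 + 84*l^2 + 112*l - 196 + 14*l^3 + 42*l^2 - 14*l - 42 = 14*l^3 + 126*l^2 + 210*l - 350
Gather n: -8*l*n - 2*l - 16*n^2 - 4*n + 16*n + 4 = -2*l - 16*n^2 + n*(12 - 8*l) + 4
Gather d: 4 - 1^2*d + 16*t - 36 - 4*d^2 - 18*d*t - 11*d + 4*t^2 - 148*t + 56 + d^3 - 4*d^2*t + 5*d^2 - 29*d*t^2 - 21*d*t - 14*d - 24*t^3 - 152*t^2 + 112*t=d^3 + d^2*(1 - 4*t) + d*(-29*t^2 - 39*t - 26) - 24*t^3 - 148*t^2 - 20*t + 24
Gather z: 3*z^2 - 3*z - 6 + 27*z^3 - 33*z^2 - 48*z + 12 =27*z^3 - 30*z^2 - 51*z + 6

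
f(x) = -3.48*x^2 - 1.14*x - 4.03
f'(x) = -6.96*x - 1.14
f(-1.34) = -8.75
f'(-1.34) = 8.19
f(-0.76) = -5.17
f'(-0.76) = 4.15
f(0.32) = -4.75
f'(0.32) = -3.37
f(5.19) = -103.68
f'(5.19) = -37.26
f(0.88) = -7.73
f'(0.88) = -7.26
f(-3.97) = -54.35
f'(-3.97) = 26.49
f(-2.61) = -24.76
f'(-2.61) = 17.03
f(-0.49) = -4.31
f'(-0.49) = 2.27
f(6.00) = -136.15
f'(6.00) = -42.90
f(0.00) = -4.03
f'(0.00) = -1.14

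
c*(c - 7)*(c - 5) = c^3 - 12*c^2 + 35*c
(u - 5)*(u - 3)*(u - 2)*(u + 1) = u^4 - 9*u^3 + 21*u^2 + u - 30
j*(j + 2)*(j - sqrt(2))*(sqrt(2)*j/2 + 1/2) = sqrt(2)*j^4/2 - j^3/2 + sqrt(2)*j^3 - j^2 - sqrt(2)*j^2/2 - sqrt(2)*j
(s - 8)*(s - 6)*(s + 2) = s^3 - 12*s^2 + 20*s + 96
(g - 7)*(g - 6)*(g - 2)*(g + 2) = g^4 - 13*g^3 + 38*g^2 + 52*g - 168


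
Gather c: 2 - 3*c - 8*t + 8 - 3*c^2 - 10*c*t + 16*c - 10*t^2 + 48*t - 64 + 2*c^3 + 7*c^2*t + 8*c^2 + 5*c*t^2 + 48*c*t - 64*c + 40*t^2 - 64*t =2*c^3 + c^2*(7*t + 5) + c*(5*t^2 + 38*t - 51) + 30*t^2 - 24*t - 54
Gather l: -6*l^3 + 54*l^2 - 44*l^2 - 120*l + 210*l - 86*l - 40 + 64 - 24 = -6*l^3 + 10*l^2 + 4*l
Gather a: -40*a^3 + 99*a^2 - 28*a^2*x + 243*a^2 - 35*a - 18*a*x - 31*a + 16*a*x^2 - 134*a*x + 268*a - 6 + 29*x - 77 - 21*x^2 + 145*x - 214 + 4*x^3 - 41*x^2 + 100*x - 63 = -40*a^3 + a^2*(342 - 28*x) + a*(16*x^2 - 152*x + 202) + 4*x^3 - 62*x^2 + 274*x - 360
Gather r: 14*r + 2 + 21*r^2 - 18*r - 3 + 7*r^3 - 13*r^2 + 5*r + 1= 7*r^3 + 8*r^2 + r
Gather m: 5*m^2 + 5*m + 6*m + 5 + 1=5*m^2 + 11*m + 6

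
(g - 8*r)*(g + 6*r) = g^2 - 2*g*r - 48*r^2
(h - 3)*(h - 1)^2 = h^3 - 5*h^2 + 7*h - 3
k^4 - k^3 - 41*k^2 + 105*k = k*(k - 5)*(k - 3)*(k + 7)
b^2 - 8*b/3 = b*(b - 8/3)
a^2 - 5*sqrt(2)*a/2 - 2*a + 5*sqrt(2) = (a - 2)*(a - 5*sqrt(2)/2)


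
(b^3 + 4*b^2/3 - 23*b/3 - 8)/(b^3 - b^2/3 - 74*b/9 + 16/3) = 3*(b + 1)/(3*b - 2)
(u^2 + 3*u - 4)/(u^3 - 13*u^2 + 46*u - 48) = (u^2 + 3*u - 4)/(u^3 - 13*u^2 + 46*u - 48)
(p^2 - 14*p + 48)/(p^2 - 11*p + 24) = (p - 6)/(p - 3)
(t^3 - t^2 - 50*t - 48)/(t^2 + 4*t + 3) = (t^2 - 2*t - 48)/(t + 3)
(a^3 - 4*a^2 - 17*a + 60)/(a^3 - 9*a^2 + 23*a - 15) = (a + 4)/(a - 1)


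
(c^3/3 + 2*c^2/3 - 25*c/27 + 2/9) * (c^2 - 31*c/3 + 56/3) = c^5/3 - 25*c^4/9 - 43*c^3/27 + 1801*c^2/81 - 1586*c/81 + 112/27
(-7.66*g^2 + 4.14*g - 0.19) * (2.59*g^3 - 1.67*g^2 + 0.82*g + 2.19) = -19.8394*g^5 + 23.5148*g^4 - 13.6871*g^3 - 13.0633*g^2 + 8.9108*g - 0.4161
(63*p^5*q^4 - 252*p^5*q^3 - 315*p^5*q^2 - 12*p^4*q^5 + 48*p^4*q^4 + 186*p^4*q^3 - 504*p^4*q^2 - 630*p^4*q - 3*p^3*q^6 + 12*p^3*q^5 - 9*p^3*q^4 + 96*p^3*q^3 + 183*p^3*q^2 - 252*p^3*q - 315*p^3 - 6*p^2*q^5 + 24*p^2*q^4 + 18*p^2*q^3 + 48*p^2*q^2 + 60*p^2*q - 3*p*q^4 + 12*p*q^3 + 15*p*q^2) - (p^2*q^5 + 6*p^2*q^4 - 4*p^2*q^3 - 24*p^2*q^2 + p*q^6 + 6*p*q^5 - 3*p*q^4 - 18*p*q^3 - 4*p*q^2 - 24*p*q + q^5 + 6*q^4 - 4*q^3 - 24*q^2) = 63*p^5*q^4 - 252*p^5*q^3 - 315*p^5*q^2 - 12*p^4*q^5 + 48*p^4*q^4 + 186*p^4*q^3 - 504*p^4*q^2 - 630*p^4*q - 3*p^3*q^6 + 12*p^3*q^5 - 9*p^3*q^4 + 96*p^3*q^3 + 183*p^3*q^2 - 252*p^3*q - 315*p^3 - 7*p^2*q^5 + 18*p^2*q^4 + 22*p^2*q^3 + 72*p^2*q^2 + 60*p^2*q - p*q^6 - 6*p*q^5 + 30*p*q^3 + 19*p*q^2 + 24*p*q - q^5 - 6*q^4 + 4*q^3 + 24*q^2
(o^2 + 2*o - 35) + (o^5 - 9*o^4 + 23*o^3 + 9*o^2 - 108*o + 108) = o^5 - 9*o^4 + 23*o^3 + 10*o^2 - 106*o + 73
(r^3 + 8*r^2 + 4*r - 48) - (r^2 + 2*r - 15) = r^3 + 7*r^2 + 2*r - 33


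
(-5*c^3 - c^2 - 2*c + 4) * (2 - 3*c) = 15*c^4 - 7*c^3 + 4*c^2 - 16*c + 8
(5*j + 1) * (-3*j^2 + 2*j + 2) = -15*j^3 + 7*j^2 + 12*j + 2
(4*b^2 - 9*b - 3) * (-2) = -8*b^2 + 18*b + 6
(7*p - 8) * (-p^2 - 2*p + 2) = -7*p^3 - 6*p^2 + 30*p - 16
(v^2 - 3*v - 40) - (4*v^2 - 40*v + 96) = -3*v^2 + 37*v - 136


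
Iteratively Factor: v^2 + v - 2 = (v + 2)*(v - 1)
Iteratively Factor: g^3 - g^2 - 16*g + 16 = (g - 1)*(g^2 - 16) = (g - 1)*(g + 4)*(g - 4)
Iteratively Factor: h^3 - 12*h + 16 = (h + 4)*(h^2 - 4*h + 4) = (h - 2)*(h + 4)*(h - 2)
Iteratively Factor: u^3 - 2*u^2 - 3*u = (u + 1)*(u^2 - 3*u) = (u - 3)*(u + 1)*(u)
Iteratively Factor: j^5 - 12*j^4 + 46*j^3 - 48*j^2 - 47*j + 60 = (j - 5)*(j^4 - 7*j^3 + 11*j^2 + 7*j - 12) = (j - 5)*(j - 1)*(j^3 - 6*j^2 + 5*j + 12) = (j - 5)*(j - 4)*(j - 1)*(j^2 - 2*j - 3) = (j - 5)*(j - 4)*(j - 1)*(j + 1)*(j - 3)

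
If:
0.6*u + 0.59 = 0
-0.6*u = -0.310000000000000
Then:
No Solution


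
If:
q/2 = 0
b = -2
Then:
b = -2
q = 0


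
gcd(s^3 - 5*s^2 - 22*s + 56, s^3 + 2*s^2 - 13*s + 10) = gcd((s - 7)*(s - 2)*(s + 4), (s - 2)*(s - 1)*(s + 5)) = s - 2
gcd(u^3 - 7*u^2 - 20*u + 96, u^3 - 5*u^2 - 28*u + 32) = u^2 - 4*u - 32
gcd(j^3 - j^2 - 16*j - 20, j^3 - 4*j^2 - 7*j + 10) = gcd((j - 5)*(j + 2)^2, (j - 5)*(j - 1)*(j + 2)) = j^2 - 3*j - 10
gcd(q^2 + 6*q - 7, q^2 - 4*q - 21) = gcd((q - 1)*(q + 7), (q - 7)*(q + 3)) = 1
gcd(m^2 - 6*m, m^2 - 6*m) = m^2 - 6*m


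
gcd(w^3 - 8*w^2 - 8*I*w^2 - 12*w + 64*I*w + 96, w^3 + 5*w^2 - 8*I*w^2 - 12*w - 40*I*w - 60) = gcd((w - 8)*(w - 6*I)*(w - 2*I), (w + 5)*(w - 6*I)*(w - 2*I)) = w^2 - 8*I*w - 12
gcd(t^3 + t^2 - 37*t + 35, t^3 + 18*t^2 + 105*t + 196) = t + 7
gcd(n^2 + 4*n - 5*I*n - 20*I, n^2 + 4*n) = n + 4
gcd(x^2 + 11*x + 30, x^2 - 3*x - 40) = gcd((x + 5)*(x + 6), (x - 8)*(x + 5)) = x + 5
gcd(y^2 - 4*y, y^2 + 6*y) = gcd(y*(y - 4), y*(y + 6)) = y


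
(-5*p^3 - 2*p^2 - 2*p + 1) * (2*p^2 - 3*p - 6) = -10*p^5 + 11*p^4 + 32*p^3 + 20*p^2 + 9*p - 6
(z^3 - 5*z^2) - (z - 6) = z^3 - 5*z^2 - z + 6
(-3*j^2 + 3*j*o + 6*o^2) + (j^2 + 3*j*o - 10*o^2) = -2*j^2 + 6*j*o - 4*o^2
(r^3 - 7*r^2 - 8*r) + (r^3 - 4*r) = 2*r^3 - 7*r^2 - 12*r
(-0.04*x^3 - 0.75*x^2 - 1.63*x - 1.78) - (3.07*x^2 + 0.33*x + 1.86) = -0.04*x^3 - 3.82*x^2 - 1.96*x - 3.64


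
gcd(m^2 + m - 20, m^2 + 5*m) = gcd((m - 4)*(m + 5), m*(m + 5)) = m + 5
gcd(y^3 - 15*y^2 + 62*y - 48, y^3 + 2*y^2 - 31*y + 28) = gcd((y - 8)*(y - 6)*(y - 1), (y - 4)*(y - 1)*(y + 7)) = y - 1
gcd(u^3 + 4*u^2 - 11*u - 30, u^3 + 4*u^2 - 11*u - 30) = u^3 + 4*u^2 - 11*u - 30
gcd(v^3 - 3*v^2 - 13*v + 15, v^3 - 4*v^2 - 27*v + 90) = 1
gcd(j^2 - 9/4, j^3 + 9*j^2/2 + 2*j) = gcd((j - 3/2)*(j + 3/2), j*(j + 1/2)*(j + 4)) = 1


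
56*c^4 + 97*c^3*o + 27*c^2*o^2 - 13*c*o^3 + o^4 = (-8*c + o)*(-7*c + o)*(c + o)^2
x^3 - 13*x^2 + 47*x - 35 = (x - 7)*(x - 5)*(x - 1)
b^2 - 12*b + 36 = (b - 6)^2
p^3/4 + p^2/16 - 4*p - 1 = (p/4 + 1)*(p - 4)*(p + 1/4)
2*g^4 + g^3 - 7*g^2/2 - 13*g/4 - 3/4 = (g - 3/2)*(g + 1/2)*(sqrt(2)*g + sqrt(2)/2)*(sqrt(2)*g + sqrt(2))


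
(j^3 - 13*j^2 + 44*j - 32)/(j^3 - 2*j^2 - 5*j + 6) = (j^2 - 12*j + 32)/(j^2 - j - 6)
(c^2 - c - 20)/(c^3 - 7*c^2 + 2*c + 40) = (c + 4)/(c^2 - 2*c - 8)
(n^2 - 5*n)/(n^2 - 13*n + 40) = n/(n - 8)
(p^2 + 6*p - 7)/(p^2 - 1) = (p + 7)/(p + 1)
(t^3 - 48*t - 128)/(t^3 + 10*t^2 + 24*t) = (t^2 - 4*t - 32)/(t*(t + 6))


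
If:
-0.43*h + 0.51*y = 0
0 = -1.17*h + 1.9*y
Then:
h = 0.00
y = 0.00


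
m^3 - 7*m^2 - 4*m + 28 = (m - 7)*(m - 2)*(m + 2)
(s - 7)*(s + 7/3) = s^2 - 14*s/3 - 49/3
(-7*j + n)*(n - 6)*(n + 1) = -7*j*n^2 + 35*j*n + 42*j + n^3 - 5*n^2 - 6*n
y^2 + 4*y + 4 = (y + 2)^2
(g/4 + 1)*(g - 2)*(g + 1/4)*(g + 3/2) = g^4/4 + 15*g^3/16 - 33*g^2/32 - 53*g/16 - 3/4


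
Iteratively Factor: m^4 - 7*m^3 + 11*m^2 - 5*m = (m - 1)*(m^3 - 6*m^2 + 5*m) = m*(m - 1)*(m^2 - 6*m + 5) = m*(m - 5)*(m - 1)*(m - 1)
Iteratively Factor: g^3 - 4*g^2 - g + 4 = (g - 4)*(g^2 - 1) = (g - 4)*(g + 1)*(g - 1)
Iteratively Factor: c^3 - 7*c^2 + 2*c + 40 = (c + 2)*(c^2 - 9*c + 20) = (c - 4)*(c + 2)*(c - 5)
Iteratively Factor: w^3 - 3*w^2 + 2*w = (w - 2)*(w^2 - w) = (w - 2)*(w - 1)*(w)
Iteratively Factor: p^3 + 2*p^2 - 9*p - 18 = (p - 3)*(p^2 + 5*p + 6) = (p - 3)*(p + 2)*(p + 3)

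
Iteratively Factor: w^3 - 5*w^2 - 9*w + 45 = (w - 3)*(w^2 - 2*w - 15) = (w - 3)*(w + 3)*(w - 5)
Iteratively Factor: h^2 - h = (h)*(h - 1)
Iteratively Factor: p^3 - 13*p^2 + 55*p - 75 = (p - 5)*(p^2 - 8*p + 15) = (p - 5)*(p - 3)*(p - 5)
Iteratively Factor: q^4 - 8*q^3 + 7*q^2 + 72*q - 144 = (q - 4)*(q^3 - 4*q^2 - 9*q + 36) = (q - 4)*(q + 3)*(q^2 - 7*q + 12) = (q - 4)*(q - 3)*(q + 3)*(q - 4)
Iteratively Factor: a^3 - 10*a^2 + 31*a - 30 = (a - 5)*(a^2 - 5*a + 6) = (a - 5)*(a - 2)*(a - 3)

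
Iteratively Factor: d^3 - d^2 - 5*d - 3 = (d - 3)*(d^2 + 2*d + 1) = (d - 3)*(d + 1)*(d + 1)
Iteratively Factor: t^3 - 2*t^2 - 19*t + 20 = (t - 5)*(t^2 + 3*t - 4) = (t - 5)*(t + 4)*(t - 1)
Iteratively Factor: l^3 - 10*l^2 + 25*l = (l - 5)*(l^2 - 5*l) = l*(l - 5)*(l - 5)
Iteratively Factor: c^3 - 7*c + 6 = (c + 3)*(c^2 - 3*c + 2) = (c - 2)*(c + 3)*(c - 1)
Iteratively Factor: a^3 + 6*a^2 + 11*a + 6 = (a + 1)*(a^2 + 5*a + 6) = (a + 1)*(a + 3)*(a + 2)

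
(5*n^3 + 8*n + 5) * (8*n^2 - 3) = 40*n^5 + 49*n^3 + 40*n^2 - 24*n - 15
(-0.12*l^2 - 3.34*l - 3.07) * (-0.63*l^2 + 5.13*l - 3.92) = 0.0756*l^4 + 1.4886*l^3 - 14.7297*l^2 - 2.6563*l + 12.0344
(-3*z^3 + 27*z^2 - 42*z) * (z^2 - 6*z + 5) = -3*z^5 + 45*z^4 - 219*z^3 + 387*z^2 - 210*z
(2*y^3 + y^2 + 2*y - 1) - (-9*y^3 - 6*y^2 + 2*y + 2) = 11*y^3 + 7*y^2 - 3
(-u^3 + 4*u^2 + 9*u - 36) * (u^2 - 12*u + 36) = -u^5 + 16*u^4 - 75*u^3 + 756*u - 1296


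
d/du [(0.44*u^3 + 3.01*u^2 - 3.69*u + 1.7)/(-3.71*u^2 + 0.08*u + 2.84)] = (-1.6324*u^4 + 0.0703999999999994*u^3 - 9.7003*u^2 + 29.7108*u - 10.6156)/(13.7641*u^4 - 0.5936*u^3 - 21.0664*u^2 + 0.4544*u + 8.0656)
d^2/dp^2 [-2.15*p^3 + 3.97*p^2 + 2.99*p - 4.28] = 7.94 - 12.9*p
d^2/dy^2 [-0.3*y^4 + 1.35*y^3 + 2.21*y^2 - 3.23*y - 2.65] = -3.6*y^2 + 8.1*y + 4.42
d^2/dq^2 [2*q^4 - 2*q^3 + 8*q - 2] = 12*q*(2*q - 1)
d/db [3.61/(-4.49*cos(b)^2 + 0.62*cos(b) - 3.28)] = (2.2382 - 32.4178*cos(b))*sin(b)/(4.49*cos(b)^2 - 0.62*cos(b) + 3.28)^2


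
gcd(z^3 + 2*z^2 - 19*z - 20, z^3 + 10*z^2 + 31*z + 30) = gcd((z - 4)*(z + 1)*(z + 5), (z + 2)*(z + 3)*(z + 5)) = z + 5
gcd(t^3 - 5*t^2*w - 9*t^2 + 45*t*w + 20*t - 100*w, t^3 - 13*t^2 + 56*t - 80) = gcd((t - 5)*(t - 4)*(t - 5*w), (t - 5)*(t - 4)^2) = t^2 - 9*t + 20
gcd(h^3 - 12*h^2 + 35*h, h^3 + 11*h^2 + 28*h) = h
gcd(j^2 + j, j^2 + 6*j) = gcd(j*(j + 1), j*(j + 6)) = j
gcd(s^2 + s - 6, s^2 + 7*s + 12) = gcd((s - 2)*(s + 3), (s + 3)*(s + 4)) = s + 3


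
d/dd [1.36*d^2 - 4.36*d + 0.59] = 2.72*d - 4.36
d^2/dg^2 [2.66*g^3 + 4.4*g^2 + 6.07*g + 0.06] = 15.96*g + 8.8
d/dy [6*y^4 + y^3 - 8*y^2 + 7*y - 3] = 24*y^3 + 3*y^2 - 16*y + 7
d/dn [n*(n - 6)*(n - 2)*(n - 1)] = 4*n^3 - 27*n^2 + 40*n - 12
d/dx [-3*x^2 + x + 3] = 1 - 6*x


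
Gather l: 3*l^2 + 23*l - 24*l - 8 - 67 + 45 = 3*l^2 - l - 30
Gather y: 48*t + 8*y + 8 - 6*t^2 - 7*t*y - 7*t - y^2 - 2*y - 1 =-6*t^2 + 41*t - y^2 + y*(6 - 7*t) + 7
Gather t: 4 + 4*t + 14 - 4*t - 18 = 0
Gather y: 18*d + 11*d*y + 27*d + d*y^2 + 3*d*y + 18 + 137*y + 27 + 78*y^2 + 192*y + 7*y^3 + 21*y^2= 45*d + 7*y^3 + y^2*(d + 99) + y*(14*d + 329) + 45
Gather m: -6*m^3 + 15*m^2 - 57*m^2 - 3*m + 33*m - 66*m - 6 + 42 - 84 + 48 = -6*m^3 - 42*m^2 - 36*m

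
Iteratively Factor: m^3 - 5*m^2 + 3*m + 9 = (m - 3)*(m^2 - 2*m - 3) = (m - 3)*(m + 1)*(m - 3)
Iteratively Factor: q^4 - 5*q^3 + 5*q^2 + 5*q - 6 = (q - 1)*(q^3 - 4*q^2 + q + 6) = (q - 1)*(q + 1)*(q^2 - 5*q + 6) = (q - 3)*(q - 1)*(q + 1)*(q - 2)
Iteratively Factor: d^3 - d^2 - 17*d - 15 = (d - 5)*(d^2 + 4*d + 3) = (d - 5)*(d + 1)*(d + 3)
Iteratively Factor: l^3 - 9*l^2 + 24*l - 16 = (l - 4)*(l^2 - 5*l + 4) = (l - 4)*(l - 1)*(l - 4)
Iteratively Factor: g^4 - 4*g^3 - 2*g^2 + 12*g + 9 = (g + 1)*(g^3 - 5*g^2 + 3*g + 9) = (g + 1)^2*(g^2 - 6*g + 9) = (g - 3)*(g + 1)^2*(g - 3)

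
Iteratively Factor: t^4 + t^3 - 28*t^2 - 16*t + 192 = (t - 4)*(t^3 + 5*t^2 - 8*t - 48) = (t - 4)*(t + 4)*(t^2 + t - 12) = (t - 4)*(t - 3)*(t + 4)*(t + 4)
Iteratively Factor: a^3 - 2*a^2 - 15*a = (a - 5)*(a^2 + 3*a) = a*(a - 5)*(a + 3)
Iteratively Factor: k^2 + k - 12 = (k - 3)*(k + 4)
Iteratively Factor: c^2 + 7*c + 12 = (c + 4)*(c + 3)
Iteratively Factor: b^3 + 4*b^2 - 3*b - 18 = (b + 3)*(b^2 + b - 6) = (b + 3)^2*(b - 2)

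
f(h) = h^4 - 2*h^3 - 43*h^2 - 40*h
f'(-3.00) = 56.00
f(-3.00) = -132.00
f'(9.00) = 1616.00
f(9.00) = 1260.00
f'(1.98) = -202.75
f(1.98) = -247.93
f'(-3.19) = 43.44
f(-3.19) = -141.50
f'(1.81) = -191.60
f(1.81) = -214.40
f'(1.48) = -167.46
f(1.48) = -155.07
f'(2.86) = -241.46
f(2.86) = -446.00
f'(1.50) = -169.00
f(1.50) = -158.44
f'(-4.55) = -149.70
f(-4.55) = -91.22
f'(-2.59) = 73.00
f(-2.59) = -105.10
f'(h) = 4*h^3 - 6*h^2 - 86*h - 40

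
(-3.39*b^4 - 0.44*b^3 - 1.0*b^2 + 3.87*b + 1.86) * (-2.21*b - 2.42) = 7.4919*b^5 + 9.1762*b^4 + 3.2748*b^3 - 6.1327*b^2 - 13.476*b - 4.5012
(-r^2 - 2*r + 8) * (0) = 0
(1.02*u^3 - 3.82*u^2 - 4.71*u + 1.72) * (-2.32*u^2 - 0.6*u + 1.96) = -2.3664*u^5 + 8.2504*u^4 + 15.2184*u^3 - 8.6516*u^2 - 10.2636*u + 3.3712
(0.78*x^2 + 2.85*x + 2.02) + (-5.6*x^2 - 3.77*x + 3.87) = -4.82*x^2 - 0.92*x + 5.89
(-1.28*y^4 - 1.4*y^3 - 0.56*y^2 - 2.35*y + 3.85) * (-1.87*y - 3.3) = 2.3936*y^5 + 6.842*y^4 + 5.6672*y^3 + 6.2425*y^2 + 0.555499999999999*y - 12.705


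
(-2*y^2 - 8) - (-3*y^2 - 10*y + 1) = y^2 + 10*y - 9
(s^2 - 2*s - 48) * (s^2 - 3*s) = s^4 - 5*s^3 - 42*s^2 + 144*s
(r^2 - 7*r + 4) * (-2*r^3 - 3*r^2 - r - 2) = -2*r^5 + 11*r^4 + 12*r^3 - 7*r^2 + 10*r - 8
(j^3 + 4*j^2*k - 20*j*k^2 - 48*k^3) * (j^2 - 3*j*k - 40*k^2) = j^5 + j^4*k - 72*j^3*k^2 - 148*j^2*k^3 + 944*j*k^4 + 1920*k^5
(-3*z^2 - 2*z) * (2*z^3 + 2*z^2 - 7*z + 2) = -6*z^5 - 10*z^4 + 17*z^3 + 8*z^2 - 4*z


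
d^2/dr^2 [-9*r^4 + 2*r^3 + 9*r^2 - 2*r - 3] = -108*r^2 + 12*r + 18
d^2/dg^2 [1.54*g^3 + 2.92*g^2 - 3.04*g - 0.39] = 9.24*g + 5.84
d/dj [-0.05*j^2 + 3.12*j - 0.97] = 3.12 - 0.1*j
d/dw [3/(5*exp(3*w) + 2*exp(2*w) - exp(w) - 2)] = (-45*exp(2*w) - 12*exp(w) + 3)*exp(w)/(5*exp(3*w) + 2*exp(2*w) - exp(w) - 2)^2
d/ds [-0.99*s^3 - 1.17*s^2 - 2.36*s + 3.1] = -2.97*s^2 - 2.34*s - 2.36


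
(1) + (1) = 2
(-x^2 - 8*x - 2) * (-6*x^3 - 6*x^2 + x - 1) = 6*x^5 + 54*x^4 + 59*x^3 + 5*x^2 + 6*x + 2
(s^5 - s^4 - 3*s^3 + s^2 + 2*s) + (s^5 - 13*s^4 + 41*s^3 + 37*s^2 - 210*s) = 2*s^5 - 14*s^4 + 38*s^3 + 38*s^2 - 208*s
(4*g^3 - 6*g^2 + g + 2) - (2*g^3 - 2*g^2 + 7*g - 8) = 2*g^3 - 4*g^2 - 6*g + 10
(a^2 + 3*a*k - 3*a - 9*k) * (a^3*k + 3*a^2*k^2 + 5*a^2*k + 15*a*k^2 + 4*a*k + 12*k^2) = a^5*k + 6*a^4*k^2 + 2*a^4*k + 9*a^3*k^3 + 12*a^3*k^2 - 11*a^3*k + 18*a^2*k^3 - 66*a^2*k^2 - 12*a^2*k - 99*a*k^3 - 72*a*k^2 - 108*k^3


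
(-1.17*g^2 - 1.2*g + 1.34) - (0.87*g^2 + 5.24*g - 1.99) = -2.04*g^2 - 6.44*g + 3.33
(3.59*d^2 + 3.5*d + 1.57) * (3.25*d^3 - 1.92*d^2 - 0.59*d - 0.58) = 11.6675*d^5 + 4.4822*d^4 - 3.7356*d^3 - 7.1616*d^2 - 2.9563*d - 0.9106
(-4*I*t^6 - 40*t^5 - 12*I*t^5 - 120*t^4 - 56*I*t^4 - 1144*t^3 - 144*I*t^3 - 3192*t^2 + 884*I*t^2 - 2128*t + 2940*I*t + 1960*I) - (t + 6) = -4*I*t^6 - 40*t^5 - 12*I*t^5 - 120*t^4 - 56*I*t^4 - 1144*t^3 - 144*I*t^3 - 3192*t^2 + 884*I*t^2 - 2129*t + 2940*I*t - 6 + 1960*I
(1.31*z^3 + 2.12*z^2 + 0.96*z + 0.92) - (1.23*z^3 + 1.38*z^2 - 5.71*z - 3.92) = 0.0800000000000001*z^3 + 0.74*z^2 + 6.67*z + 4.84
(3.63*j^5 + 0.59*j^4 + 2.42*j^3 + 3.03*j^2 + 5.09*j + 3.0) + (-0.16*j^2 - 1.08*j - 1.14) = 3.63*j^5 + 0.59*j^4 + 2.42*j^3 + 2.87*j^2 + 4.01*j + 1.86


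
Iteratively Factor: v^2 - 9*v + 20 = (v - 4)*(v - 5)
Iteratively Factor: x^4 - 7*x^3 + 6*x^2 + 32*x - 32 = (x - 4)*(x^3 - 3*x^2 - 6*x + 8) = (x - 4)*(x - 1)*(x^2 - 2*x - 8) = (x - 4)^2*(x - 1)*(x + 2)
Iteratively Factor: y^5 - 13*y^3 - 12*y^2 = (y)*(y^4 - 13*y^2 - 12*y) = y^2*(y^3 - 13*y - 12) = y^2*(y + 3)*(y^2 - 3*y - 4) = y^2*(y + 1)*(y + 3)*(y - 4)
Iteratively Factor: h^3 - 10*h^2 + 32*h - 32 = (h - 4)*(h^2 - 6*h + 8) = (h - 4)*(h - 2)*(h - 4)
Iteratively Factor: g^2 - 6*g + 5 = (g - 1)*(g - 5)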